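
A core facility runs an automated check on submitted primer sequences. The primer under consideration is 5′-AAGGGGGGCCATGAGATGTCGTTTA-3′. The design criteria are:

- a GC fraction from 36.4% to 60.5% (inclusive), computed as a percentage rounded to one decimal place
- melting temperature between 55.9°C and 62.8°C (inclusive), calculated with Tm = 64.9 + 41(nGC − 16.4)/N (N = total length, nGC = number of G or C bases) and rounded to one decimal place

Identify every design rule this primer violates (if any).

Meets all criteria.

Base counts: A=6, T=6, G=10, C=3 (length 25).
GC content: GC 13/25 = 52.0% ✓
Tm: Tm = 64.9 + 41·(13 − 16.4)/25 = 59.3°C ✓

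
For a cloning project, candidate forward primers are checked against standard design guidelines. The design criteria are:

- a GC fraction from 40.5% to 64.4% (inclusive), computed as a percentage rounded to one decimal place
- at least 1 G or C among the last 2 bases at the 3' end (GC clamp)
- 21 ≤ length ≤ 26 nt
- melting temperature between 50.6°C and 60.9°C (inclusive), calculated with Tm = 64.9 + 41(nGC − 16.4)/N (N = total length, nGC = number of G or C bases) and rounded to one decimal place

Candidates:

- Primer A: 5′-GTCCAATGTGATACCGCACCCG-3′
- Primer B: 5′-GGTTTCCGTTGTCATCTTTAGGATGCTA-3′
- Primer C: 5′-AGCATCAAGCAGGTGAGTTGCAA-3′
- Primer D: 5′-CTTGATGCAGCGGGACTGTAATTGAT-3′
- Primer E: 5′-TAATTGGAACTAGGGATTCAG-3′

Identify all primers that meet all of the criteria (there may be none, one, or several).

Primer A only.

Primer A (22 nt, A=5 T=4 G=5 C=8): GC 13/22 = 59.1% ✓; 3' end CG has 2 G/C ✓; length 22 ✓; Tm = 64.9 + 41·(13 − 16.4)/22 = 58.6°C ✓ — passes.
Primer B (28 nt, A=4 T=12 G=7 C=5): GC 12/28 = 42.9% ✓; 3' end TA has 0 G/C, need ≥1 ✗; length 28, outside 21–26 ✗; Tm = 64.9 + 41·(12 − 16.4)/28 = 58.5°C ✓ — fails.
Primer C (23 nt, A=8 T=4 G=7 C=4): GC 11/23 = 47.8% ✓; 3' end AA has 0 G/C, need ≥1 ✗; length 23 ✓; Tm = 64.9 + 41·(11 − 16.4)/23 = 55.3°C ✓ — fails.
Primer D (26 nt, A=6 T=8 G=8 C=4): GC 12/26 = 46.2% ✓; 3' end AT has 0 G/C, need ≥1 ✗; length 26 ✓; Tm = 64.9 + 41·(12 − 16.4)/26 = 58.0°C ✓ — fails.
Primer E (21 nt, A=7 T=6 G=6 C=2): GC 8/21 = 38.1%, outside 40.5–64.4% ✗; 3' end AG has 1 G/C ✓; length 21 ✓; Tm = 64.9 + 41·(8 − 16.4)/21 = 48.5°C, outside 50.6–60.9°C ✗ — fails.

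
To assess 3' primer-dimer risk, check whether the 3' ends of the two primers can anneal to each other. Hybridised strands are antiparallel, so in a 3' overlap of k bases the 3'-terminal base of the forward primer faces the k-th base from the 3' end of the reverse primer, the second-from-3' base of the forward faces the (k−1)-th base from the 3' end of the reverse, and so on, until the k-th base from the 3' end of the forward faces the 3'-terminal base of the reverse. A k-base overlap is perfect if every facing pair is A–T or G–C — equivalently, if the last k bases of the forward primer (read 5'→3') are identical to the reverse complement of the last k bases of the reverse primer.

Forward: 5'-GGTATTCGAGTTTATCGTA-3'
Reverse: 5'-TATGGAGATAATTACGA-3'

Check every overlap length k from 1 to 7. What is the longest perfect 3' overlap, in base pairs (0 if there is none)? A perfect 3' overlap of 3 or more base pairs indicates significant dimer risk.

Longest perfect overlap: 5 complementary base pairs; significant dimer risk (threshold 3).

Last 7 bases (5'→3') — forward …TATCGTA, reverse …ATTACGA.
Reverse complement of the reverse primer's last 7 bases: TCGTAAT; its first k bases are the reverse complement of the reverse primer's last k bases, so a perfect k-base overlap needs the forward primer's last k bases to equal them.
Comparing (forward last k vs required): k=1: A vs T ✗; k=2: TA vs TC ✗; k=3: GTA vs TCG ✗; k=4: CGTA vs TCGT ✗; k=5: TCGTA vs TCGTA ✓; k=6: ATCGTA vs TCGTAA ✗; k=7: TATCGTA vs TCGTAAT ✗.
Only k = 5 is perfect, so the longest perfect 3' overlap is 5.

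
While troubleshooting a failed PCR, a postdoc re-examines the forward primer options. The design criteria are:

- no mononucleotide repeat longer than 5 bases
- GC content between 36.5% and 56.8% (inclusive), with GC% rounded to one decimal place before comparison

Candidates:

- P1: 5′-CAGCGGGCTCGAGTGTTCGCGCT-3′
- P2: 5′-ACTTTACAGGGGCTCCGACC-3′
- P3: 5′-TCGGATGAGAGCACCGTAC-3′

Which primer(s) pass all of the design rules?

P1 (23 nt, A=2 T=5 G=9 C=7): longest run = 3 ✓; GC 16/23 = 69.6%, outside 36.5–56.8% ✗ — fails.
P2 (20 nt, A=4 T=4 G=5 C=7): longest run = 4 ✓; GC 12/20 = 60.0%, outside 36.5–56.8% ✗ — fails.
P3 (19 nt, A=5 T=3 G=6 C=5): longest run = 2 ✓; GC 11/19 = 57.9%, outside 36.5–56.8% ✗ — fails.

None of the candidates satisfy all criteria.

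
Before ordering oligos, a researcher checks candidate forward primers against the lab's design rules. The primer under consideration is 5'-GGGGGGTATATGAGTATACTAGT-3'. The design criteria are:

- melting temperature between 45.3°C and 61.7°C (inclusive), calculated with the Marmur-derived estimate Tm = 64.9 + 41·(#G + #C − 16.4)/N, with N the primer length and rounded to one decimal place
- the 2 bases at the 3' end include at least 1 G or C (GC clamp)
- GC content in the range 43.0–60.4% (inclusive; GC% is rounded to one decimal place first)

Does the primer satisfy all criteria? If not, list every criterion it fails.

Meets all criteria.

Base counts: A=6, T=7, G=9, C=1 (length 23).
Tm: Tm = 64.9 + 41·(10 − 16.4)/23 = 53.5°C ✓
GC clamp: 3' end GT has 1 G/C ✓
GC content: GC 10/23 = 43.5% ✓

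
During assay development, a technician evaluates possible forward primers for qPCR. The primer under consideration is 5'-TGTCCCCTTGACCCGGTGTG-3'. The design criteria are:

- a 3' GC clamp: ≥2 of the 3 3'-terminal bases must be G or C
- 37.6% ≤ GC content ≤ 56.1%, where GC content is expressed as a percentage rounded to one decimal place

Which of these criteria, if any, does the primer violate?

Fails: GC content.

Base counts: A=1, T=6, G=6, C=7 (length 20).
GC clamp: 3' end GTG has 2 G/C ✓
GC content: GC 13/20 = 65.0%, outside 37.6–56.1% ✗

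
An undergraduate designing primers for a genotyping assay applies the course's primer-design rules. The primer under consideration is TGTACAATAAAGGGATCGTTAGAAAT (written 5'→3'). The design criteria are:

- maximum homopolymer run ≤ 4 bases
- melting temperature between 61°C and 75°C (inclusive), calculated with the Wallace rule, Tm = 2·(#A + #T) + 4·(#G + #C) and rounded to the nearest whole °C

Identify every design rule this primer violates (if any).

Meets all criteria.

Base counts: A=11, T=7, G=6, C=2 (length 26).
homopolymer run: longest run = 3 ✓
Tm: Tm = 2·18 + 4·8 = 68°C ✓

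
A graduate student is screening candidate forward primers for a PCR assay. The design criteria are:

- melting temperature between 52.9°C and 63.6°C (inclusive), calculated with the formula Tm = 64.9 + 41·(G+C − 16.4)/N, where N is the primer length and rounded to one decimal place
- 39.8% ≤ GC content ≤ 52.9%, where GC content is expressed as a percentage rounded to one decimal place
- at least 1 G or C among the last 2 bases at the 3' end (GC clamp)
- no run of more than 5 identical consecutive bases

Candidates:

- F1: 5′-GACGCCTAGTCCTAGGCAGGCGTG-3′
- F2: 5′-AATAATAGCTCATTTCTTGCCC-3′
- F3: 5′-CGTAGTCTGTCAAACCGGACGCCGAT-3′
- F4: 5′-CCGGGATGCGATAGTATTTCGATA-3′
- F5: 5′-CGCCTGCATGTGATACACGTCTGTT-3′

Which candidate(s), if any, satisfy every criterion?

F1 (24 nt, A=4 T=4 G=9 C=7): Tm = 64.9 + 41·(16 − 16.4)/24 = 64.2°C, outside 52.9–63.6°C ✗; GC 16/24 = 66.7%, outside 39.8–52.9% ✗; 3' end TG has 1 G/C ✓; longest run = 2 ✓ — fails.
F2 (22 nt, A=6 T=8 G=2 C=6): Tm = 64.9 + 41·(8 − 16.4)/22 = 49.2°C, outside 52.9–63.6°C ✗; GC 8/22 = 36.4%, outside 39.8–52.9% ✗; 3' end CC has 2 G/C ✓; longest run = 3 ✓ — fails.
F3 (26 nt, A=6 T=5 G=7 C=8): Tm = 64.9 + 41·(15 − 16.4)/26 = 62.7°C ✓; GC 15/26 = 57.7%, outside 39.8–52.9% ✗; 3' end AT has 0 G/C, need ≥1 ✗; longest run = 3 ✓ — fails.
F4 (24 nt, A=6 T=7 G=7 C=4): Tm = 64.9 + 41·(11 − 16.4)/24 = 55.7°C ✓; GC 11/24 = 45.8% ✓; 3' end TA has 0 G/C, need ≥1 ✗; longest run = 3 ✓ — fails.
F5 (25 nt, A=4 T=8 G=6 C=7): Tm = 64.9 + 41·(13 − 16.4)/25 = 59.3°C ✓; GC 13/25 = 52.0% ✓; 3' end TT has 0 G/C, need ≥1 ✗; longest run = 2 ✓ — fails.

None of the candidates satisfy all criteria.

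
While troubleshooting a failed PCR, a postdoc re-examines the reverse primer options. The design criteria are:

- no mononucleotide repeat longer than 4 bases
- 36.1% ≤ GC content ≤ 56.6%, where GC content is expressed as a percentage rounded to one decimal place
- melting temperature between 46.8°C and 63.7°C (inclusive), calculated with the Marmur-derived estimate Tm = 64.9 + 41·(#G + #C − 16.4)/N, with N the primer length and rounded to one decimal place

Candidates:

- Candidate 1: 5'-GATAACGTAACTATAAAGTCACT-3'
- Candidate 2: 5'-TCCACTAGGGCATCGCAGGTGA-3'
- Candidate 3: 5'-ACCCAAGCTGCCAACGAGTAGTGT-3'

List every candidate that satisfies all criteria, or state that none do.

Candidate 3 only.

Candidate 1 (23 nt, A=10 T=6 G=3 C=4): longest run = 3 ✓; GC 7/23 = 30.4%, outside 36.1–56.6% ✗; Tm = 64.9 + 41·(7 − 16.4)/23 = 48.1°C ✓ — fails.
Candidate 2 (22 nt, A=5 T=4 G=7 C=6): longest run = 3 ✓; GC 13/22 = 59.1%, outside 36.1–56.6% ✗; Tm = 64.9 + 41·(13 − 16.4)/22 = 58.6°C ✓ — fails.
Candidate 3 (24 nt, A=7 T=4 G=6 C=7): longest run = 3 ✓; GC 13/24 = 54.2% ✓; Tm = 64.9 + 41·(13 − 16.4)/24 = 59.1°C ✓ — passes.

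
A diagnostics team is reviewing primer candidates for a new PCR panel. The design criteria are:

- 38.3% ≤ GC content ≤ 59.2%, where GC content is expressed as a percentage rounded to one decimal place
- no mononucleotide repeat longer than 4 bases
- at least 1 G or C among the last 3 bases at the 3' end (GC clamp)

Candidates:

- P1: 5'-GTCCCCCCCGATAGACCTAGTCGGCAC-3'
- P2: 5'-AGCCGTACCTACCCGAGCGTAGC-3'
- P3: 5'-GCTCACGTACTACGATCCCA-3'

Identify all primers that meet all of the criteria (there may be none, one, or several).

P3 only.

P1 (27 nt, A=5 T=4 G=6 C=12): GC 18/27 = 66.7%, outside 38.3–59.2% ✗; longest run = 7, exceeds 4 ✗; 3' end CAC has 2 G/C ✓ — fails.
P2 (23 nt, A=5 T=3 G=6 C=9): GC 15/23 = 65.2%, outside 38.3–59.2% ✗; longest run = 3 ✓; 3' end AGC has 2 G/C ✓ — fails.
P3 (20 nt, A=5 T=4 G=3 C=8): GC 11/20 = 55.0% ✓; longest run = 3 ✓; 3' end CCA has 2 G/C ✓ — passes.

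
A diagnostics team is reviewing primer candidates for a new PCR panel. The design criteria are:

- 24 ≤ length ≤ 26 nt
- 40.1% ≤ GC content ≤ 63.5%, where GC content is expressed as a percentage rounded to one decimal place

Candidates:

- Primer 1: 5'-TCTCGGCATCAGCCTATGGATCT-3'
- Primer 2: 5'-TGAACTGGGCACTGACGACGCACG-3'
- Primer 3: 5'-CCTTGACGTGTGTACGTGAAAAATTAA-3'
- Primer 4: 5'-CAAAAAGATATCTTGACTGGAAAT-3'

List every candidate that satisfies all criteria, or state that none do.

Primer 1 (23 nt, A=4 T=7 G=5 C=7): length 23, outside 24–26 ✗; GC 12/23 = 52.2% ✓ — fails.
Primer 2 (24 nt, A=6 T=3 G=8 C=7): length 24 ✓; GC 15/24 = 62.5% ✓ — passes.
Primer 3 (27 nt, A=9 T=8 G=6 C=4): length 27, outside 24–26 ✗; GC 10/27 = 37.0%, outside 40.1–63.5% ✗ — fails.
Primer 4 (24 nt, A=11 T=6 G=4 C=3): length 24 ✓; GC 7/24 = 29.2%, outside 40.1–63.5% ✗ — fails.

Primer 2 only.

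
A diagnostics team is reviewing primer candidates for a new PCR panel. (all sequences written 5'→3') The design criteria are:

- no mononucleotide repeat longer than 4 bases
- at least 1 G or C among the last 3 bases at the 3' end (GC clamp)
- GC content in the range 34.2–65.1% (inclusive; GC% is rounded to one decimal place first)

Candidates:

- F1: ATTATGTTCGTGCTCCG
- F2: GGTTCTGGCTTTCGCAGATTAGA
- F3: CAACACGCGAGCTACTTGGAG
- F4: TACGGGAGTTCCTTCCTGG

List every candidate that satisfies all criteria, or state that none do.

F1 (17 nt, A=2 T=7 G=4 C=4): longest run = 2 ✓; 3' end CCG has 3 G/C ✓; GC 8/17 = 47.1% ✓ — passes.
F2 (23 nt, A=4 T=8 G=7 C=4): longest run = 3 ✓; 3' end AGA has 1 G/C ✓; GC 11/23 = 47.8% ✓ — passes.
F3 (21 nt, A=6 T=3 G=6 C=6): longest run = 2 ✓; 3' end GAG has 2 G/C ✓; GC 12/21 = 57.1% ✓ — passes.
F4 (19 nt, A=2 T=6 G=6 C=5): longest run = 3 ✓; 3' end TGG has 2 G/C ✓; GC 11/19 = 57.9% ✓ — passes.

F1, F2, F3 and F4.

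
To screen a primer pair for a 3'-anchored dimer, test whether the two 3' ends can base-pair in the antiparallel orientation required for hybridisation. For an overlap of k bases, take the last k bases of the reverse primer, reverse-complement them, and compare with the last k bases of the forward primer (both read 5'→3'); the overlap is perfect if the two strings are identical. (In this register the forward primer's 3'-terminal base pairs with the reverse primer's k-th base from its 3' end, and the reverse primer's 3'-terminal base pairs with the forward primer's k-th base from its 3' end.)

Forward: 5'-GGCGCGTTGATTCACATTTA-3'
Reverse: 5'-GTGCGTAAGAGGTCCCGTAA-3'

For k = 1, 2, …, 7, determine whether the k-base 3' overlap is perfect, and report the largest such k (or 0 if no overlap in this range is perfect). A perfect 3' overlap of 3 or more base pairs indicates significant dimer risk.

Last 7 bases (5'→3') — forward …ACATTTA, reverse …CCCGTAA.
Reverse complement of the reverse primer's last 7 bases: TTACGGG; its first k bases are the reverse complement of the reverse primer's last k bases, so a perfect k-base overlap needs the forward primer's last k bases to equal them.
Comparing (forward last k vs required): k=1: A vs T ✗; k=2: TA vs TT ✗; k=3: TTA vs TTA ✓; k=4: TTTA vs TTAC ✗; k=5: ATTTA vs TTACG ✗; k=6: CATTTA vs TTACGG ✗; k=7: ACATTTA vs TTACGGG ✗.
Only k = 3 is perfect, so the longest perfect 3' overlap is 3.

Longest perfect overlap: 3 complementary base pairs; significant dimer risk (threshold 3).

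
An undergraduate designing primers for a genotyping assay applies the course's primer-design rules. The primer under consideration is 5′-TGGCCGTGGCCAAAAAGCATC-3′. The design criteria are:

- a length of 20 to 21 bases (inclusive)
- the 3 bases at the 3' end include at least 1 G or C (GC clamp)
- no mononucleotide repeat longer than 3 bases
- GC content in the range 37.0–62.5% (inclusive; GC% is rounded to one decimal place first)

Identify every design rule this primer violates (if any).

Base counts: A=6, T=3, G=6, C=6 (length 21).
length: length 21 ✓
GC clamp: 3' end ATC has 1 G/C ✓
homopolymer run: longest run = 5, exceeds 3 ✗
GC content: GC 12/21 = 57.1% ✓

Fails: homopolymer run.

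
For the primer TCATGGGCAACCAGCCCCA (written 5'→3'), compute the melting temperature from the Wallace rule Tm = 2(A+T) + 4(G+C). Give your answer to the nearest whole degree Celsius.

62°C

Base counts: A=5, T=2, G=4, C=8 (length 19).
Tm = 2·(5+2) + 4·(4+8) = 2·7 + 4·12 = 14 + 48 = 62°C.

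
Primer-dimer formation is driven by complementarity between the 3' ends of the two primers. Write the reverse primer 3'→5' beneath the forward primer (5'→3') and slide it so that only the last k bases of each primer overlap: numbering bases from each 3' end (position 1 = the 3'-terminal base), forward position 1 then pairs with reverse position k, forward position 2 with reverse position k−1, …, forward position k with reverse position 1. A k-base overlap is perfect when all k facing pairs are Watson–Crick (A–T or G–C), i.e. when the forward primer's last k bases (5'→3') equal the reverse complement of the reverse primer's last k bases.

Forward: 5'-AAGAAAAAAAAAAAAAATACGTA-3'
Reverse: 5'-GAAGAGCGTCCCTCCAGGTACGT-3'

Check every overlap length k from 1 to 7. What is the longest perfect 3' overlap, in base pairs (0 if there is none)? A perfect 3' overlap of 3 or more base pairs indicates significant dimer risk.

Longest perfect overlap: 5 complementary base pairs; significant dimer risk (threshold 3).

Last 7 bases (5'→3') — forward …ATACGTA, reverse …GGTACGT.
Reverse complement of the reverse primer's last 7 bases: ACGTACC; its first k bases are the reverse complement of the reverse primer's last k bases, so a perfect k-base overlap needs the forward primer's last k bases to equal them.
Comparing (forward last k vs required): k=1: A vs A ✓; k=2: TA vs AC ✗; k=3: GTA vs ACG ✗; k=4: CGTA vs ACGT ✗; k=5: ACGTA vs ACGTA ✓; k=6: TACGTA vs ACGTAC ✗; k=7: ATACGTA vs ACGTACC ✗.
Perfect overlaps at k = 1, 5; the largest is 5.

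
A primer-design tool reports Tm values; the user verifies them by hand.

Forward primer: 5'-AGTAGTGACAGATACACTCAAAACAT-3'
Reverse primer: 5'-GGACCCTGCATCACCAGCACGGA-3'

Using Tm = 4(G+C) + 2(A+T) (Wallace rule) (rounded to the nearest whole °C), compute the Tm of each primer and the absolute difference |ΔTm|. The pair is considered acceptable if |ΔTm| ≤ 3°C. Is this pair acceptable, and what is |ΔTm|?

Forward: A=12 T=5 G=4 C=5 → Tm = 2·17 + 4·9 = 70°C.
Reverse: A=6 T=2 G=6 C=9 → Tm = 2·8 + 4·15 = 76°C.
|ΔTm| = |70 − 76| = 6°C, > 3°C.

|ΔTm| = 6°C; the pair is not acceptable.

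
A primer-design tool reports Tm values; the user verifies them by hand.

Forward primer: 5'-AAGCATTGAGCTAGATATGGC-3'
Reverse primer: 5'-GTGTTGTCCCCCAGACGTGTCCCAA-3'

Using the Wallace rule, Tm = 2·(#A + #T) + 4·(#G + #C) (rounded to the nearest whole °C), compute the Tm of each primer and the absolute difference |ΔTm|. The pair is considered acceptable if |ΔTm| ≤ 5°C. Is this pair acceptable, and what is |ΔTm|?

|ΔTm| = 20°C; the pair is not acceptable.

Forward: A=7 T=5 G=6 C=3 → Tm = 2·12 + 4·9 = 60°C.
Reverse: A=4 T=6 G=6 C=9 → Tm = 2·10 + 4·15 = 80°C.
|ΔTm| = |60 − 80| = 20°C, > 5°C.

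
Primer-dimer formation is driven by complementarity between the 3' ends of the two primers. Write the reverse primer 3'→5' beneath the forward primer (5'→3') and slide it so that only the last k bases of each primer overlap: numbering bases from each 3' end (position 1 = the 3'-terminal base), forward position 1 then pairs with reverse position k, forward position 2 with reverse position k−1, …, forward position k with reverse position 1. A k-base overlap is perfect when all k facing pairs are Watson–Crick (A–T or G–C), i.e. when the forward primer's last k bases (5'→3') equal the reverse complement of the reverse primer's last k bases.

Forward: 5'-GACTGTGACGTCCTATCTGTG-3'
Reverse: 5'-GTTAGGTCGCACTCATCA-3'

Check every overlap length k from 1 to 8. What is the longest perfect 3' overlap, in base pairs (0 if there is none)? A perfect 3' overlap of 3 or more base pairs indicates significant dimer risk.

Last 8 bases (5'→3') — forward …TATCTGTG, reverse …ACTCATCA.
Reverse complement of the reverse primer's last 8 bases: TGATGAGT; its first k bases are the reverse complement of the reverse primer's last k bases, so a perfect k-base overlap needs the forward primer's last k bases to equal them.
Comparing (forward last k vs required): k=1: G vs T ✗; k=2: TG vs TG ✓; k=3: GTG vs TGA ✗; k=4: TGTG vs TGAT ✗; k=5: CTGTG vs TGATG ✗; k=6: TCTGTG vs TGATGA ✗; k=7: ATCTGTG vs TGATGAG ✗; k=8: TATCTGTG vs TGATGAGT ✗.
Only k = 2 is perfect, so the longest perfect 3' overlap is 2.

Longest perfect overlap: 2 complementary base pairs; below the dimer-risk threshold (threshold 3).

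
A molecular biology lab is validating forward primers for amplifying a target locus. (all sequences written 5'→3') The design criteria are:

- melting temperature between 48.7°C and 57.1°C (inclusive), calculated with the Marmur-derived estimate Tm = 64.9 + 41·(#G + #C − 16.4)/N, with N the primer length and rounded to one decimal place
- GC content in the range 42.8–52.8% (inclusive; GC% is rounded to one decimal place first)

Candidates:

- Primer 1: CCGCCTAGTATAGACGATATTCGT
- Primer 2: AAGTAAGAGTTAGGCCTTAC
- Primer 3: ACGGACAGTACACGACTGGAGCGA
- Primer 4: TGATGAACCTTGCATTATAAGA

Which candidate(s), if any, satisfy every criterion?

Primer 1 (24 nt, A=6 T=7 G=5 C=6): Tm = 64.9 + 41·(11 − 16.4)/24 = 55.7°C ✓; GC 11/24 = 45.8% ✓ — passes.
Primer 2 (20 nt, A=7 T=5 G=5 C=3): Tm = 64.9 + 41·(8 − 16.4)/20 = 47.7°C, outside 48.7–57.1°C ✗; GC 8/20 = 40.0%, outside 42.8–52.8% ✗ — fails.
Primer 3 (24 nt, A=8 T=2 G=8 C=6): Tm = 64.9 + 41·(14 − 16.4)/24 = 60.8°C, outside 48.7–57.1°C ✗; GC 14/24 = 58.3%, outside 42.8–52.8% ✗ — fails.
Primer 4 (22 nt, A=8 T=7 G=4 C=3): Tm = 64.9 + 41·(7 − 16.4)/22 = 47.4°C, outside 48.7–57.1°C ✗; GC 7/22 = 31.8%, outside 42.8–52.8% ✗ — fails.

Primer 1 only.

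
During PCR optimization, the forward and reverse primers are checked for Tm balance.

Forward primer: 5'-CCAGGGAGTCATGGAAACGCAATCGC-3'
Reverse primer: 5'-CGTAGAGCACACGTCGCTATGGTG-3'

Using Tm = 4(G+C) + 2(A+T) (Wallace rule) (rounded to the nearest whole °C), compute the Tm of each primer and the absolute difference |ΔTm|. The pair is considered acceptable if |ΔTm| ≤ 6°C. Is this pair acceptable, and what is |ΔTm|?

Forward: A=8 T=3 G=8 C=7 → Tm = 2·11 + 4·15 = 82°C.
Reverse: A=5 T=5 G=8 C=6 → Tm = 2·10 + 4·14 = 76°C.
|ΔTm| = |82 − 76| = 6°C, ≤ 6°C.

|ΔTm| = 6°C; the pair is acceptable.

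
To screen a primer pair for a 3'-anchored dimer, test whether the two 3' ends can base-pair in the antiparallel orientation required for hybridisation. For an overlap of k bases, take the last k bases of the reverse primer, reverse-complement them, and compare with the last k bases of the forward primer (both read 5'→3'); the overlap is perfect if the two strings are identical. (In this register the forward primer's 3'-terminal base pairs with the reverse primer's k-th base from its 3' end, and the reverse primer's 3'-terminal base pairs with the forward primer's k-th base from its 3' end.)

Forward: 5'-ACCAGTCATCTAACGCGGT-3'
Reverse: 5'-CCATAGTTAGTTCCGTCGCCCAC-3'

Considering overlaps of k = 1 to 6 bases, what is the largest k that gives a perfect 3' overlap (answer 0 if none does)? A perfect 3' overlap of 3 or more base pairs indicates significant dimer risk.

Last 6 bases (5'→3') — forward …CGCGGT, reverse …GCCCAC.
Reverse complement of the reverse primer's last 6 bases: GTGGGC; its first k bases are the reverse complement of the reverse primer's last k bases, so a perfect k-base overlap needs the forward primer's last k bases to equal them.
Comparing (forward last k vs required): k=1: T vs G ✗; k=2: GT vs GT ✓; k=3: GGT vs GTG ✗; k=4: CGGT vs GTGG ✗; k=5: GCGGT vs GTGGG ✗; k=6: CGCGGT vs GTGGGC ✗.
Only k = 2 is perfect, so the longest perfect 3' overlap is 2.

Longest perfect overlap: 2 complementary base pairs; below the dimer-risk threshold (threshold 3).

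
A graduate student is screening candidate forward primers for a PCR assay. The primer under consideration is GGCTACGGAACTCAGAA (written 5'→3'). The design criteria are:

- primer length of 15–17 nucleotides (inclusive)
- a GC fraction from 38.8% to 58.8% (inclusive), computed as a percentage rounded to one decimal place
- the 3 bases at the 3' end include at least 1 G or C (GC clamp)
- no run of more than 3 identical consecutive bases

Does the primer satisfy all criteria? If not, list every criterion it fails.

Base counts: A=6, T=2, G=5, C=4 (length 17).
length: length 17 ✓
GC content: GC 9/17 = 52.9% ✓
GC clamp: 3' end GAA has 1 G/C ✓
homopolymer run: longest run = 2 ✓

Meets all criteria.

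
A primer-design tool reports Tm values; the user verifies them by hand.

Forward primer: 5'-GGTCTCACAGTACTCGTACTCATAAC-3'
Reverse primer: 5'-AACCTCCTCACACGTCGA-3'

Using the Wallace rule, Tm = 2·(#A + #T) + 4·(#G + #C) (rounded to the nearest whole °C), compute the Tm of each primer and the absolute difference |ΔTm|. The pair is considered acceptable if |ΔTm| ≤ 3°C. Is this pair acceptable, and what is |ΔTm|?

Forward: A=7 T=7 G=4 C=8 → Tm = 2·14 + 4·12 = 76°C.
Reverse: A=5 T=3 G=2 C=8 → Tm = 2·8 + 4·10 = 56°C.
|ΔTm| = |76 − 56| = 20°C, > 3°C.

|ΔTm| = 20°C; the pair is not acceptable.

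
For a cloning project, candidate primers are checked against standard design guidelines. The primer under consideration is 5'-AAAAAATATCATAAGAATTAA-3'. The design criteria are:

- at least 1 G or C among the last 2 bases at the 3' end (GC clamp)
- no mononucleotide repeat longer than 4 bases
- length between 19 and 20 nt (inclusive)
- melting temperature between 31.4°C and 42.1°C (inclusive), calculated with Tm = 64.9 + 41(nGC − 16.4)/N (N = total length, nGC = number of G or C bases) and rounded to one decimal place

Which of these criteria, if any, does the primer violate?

Base counts: A=14, T=5, G=1, C=1 (length 21).
GC clamp: 3' end AA has 0 G/C, need ≥1 ✗
homopolymer run: longest run = 6, exceeds 4 ✗
length: length 21, outside 19–20 ✗
Tm: Tm = 64.9 + 41·(2 − 16.4)/21 = 36.8°C ✓

Fails: GC clamp, homopolymer run, length.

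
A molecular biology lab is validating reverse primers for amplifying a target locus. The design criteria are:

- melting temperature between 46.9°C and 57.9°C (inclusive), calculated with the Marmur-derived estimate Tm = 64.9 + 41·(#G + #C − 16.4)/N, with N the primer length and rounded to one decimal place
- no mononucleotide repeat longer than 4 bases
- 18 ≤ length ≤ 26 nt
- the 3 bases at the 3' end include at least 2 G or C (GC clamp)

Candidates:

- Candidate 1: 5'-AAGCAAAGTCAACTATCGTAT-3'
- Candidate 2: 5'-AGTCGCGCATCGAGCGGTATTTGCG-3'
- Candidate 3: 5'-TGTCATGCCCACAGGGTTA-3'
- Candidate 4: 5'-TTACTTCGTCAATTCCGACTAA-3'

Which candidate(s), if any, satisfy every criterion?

Candidate 1 (21 nt, A=9 T=5 G=3 C=4): Tm = 64.9 + 41·(7 − 16.4)/21 = 46.5°C, outside 46.9–57.9°C ✗; longest run = 3 ✓; length 21 ✓; 3' end TAT has 0 G/C, need ≥2 ✗ — fails.
Candidate 2 (25 nt, A=4 T=6 G=9 C=6): Tm = 64.9 + 41·(15 − 16.4)/25 = 62.6°C, outside 46.9–57.9°C ✗; longest run = 3 ✓; length 25 ✓; 3' end GCG has 3 G/C ✓ — fails.
Candidate 3 (19 nt, A=4 T=5 G=5 C=5): Tm = 64.9 + 41·(10 − 16.4)/19 = 51.1°C ✓; longest run = 3 ✓; length 19 ✓; 3' end TTA has 0 G/C, need ≥2 ✗ — fails.
Candidate 4 (22 nt, A=6 T=8 G=2 C=6): Tm = 64.9 + 41·(8 − 16.4)/22 = 49.2°C ✓; longest run = 2 ✓; length 22 ✓; 3' end TAA has 0 G/C, need ≥2 ✗ — fails.

None of the candidates satisfy all criteria.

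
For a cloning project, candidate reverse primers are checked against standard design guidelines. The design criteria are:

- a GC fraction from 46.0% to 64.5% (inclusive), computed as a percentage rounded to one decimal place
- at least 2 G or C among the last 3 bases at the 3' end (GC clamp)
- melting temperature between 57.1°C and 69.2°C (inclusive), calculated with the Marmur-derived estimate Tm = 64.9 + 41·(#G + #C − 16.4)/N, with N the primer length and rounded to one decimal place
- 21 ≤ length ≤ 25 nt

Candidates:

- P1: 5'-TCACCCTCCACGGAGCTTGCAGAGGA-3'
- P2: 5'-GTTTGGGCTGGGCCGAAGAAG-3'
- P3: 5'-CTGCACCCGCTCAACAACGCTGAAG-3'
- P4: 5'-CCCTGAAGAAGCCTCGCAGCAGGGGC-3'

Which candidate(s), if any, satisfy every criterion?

P1 (26 nt, A=6 T=4 G=7 C=9): GC 16/26 = 61.5% ✓; 3' end GGA has 2 G/C ✓; Tm = 64.9 + 41·(16 − 16.4)/26 = 64.3°C ✓; length 26, outside 21–25 ✗ — fails.
P2 (21 nt, A=4 T=4 G=10 C=3): GC 13/21 = 61.9% ✓; 3' end AAG has 1 G/C, need ≥2 ✗; Tm = 64.9 + 41·(13 − 16.4)/21 = 58.3°C ✓; length 21 ✓ — fails.
P3 (25 nt, A=7 T=3 G=5 C=10): GC 15/25 = 60.0% ✓; 3' end AAG has 1 G/C, need ≥2 ✗; Tm = 64.9 + 41·(15 − 16.4)/25 = 62.6°C ✓; length 25 ✓ — fails.
P4 (26 nt, A=6 T=2 G=9 C=9): GC 18/26 = 69.2%, outside 46.0–64.5% ✗; 3' end GGC has 3 G/C ✓; Tm = 64.9 + 41·(18 − 16.4)/26 = 67.4°C ✓; length 26, outside 21–25 ✗ — fails.

None of the candidates satisfy all criteria.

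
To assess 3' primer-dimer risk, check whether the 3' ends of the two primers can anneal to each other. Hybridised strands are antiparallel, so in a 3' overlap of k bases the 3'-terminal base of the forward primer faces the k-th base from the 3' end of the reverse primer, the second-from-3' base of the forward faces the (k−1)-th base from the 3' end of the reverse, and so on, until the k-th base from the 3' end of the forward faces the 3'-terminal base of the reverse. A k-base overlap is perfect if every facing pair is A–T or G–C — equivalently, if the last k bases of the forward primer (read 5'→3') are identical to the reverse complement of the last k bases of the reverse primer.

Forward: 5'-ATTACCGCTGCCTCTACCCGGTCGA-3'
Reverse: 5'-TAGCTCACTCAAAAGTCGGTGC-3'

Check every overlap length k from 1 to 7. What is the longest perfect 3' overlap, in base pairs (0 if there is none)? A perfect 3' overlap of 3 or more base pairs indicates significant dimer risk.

Longest perfect overlap: 0 complementary base pairs; below the dimer-risk threshold (threshold 3).

Last 7 bases (5'→3') — forward …CGGTCGA, reverse …TCGGTGC.
Reverse complement of the reverse primer's last 7 bases: GCACCGA; its first k bases are the reverse complement of the reverse primer's last k bases, so a perfect k-base overlap needs the forward primer's last k bases to equal them.
Comparing (forward last k vs required): k=1: A vs G ✗; k=2: GA vs GC ✗; k=3: CGA vs GCA ✗; k=4: TCGA vs GCAC ✗; k=5: GTCGA vs GCACC ✗; k=6: GGTCGA vs GCACCG ✗; k=7: CGGTCGA vs GCACCGA ✗.
No overlap length from 1 to 7 is perfect, so the longest perfect 3' overlap is 0.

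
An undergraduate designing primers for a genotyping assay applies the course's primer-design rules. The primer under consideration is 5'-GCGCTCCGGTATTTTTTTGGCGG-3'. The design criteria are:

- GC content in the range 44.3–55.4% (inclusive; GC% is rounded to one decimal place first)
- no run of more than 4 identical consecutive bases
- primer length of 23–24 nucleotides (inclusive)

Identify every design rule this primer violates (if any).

Fails: GC content, homopolymer run.

Base counts: A=1, T=9, G=8, C=5 (length 23).
GC content: GC 13/23 = 56.5%, outside 44.3–55.4% ✗
homopolymer run: longest run = 7, exceeds 4 ✗
length: length 23 ✓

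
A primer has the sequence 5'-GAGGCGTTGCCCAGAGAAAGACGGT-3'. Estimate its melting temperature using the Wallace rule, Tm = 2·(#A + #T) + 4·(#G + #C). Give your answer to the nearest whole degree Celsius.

Base counts: A=7, T=3, G=10, C=5 (length 25).
Tm = 2·(7+3) + 4·(10+5) = 2·10 + 4·15 = 20 + 60 = 80°C.

80°C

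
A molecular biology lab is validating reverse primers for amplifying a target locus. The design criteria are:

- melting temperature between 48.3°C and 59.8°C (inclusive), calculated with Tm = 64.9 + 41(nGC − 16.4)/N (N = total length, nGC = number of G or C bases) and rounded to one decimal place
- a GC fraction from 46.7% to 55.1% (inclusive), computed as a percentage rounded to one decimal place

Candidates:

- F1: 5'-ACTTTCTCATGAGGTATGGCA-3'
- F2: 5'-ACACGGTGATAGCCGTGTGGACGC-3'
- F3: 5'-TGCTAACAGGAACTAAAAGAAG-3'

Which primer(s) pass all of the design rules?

F1 (21 nt, A=5 T=7 G=5 C=4): Tm = 64.9 + 41·(9 − 16.4)/21 = 50.5°C ✓; GC 9/21 = 42.9%, outside 46.7–55.1% ✗ — fails.
F2 (24 nt, A=5 T=4 G=9 C=6): Tm = 64.9 + 41·(15 − 16.4)/24 = 62.5°C, outside 48.3–59.8°C ✗; GC 15/24 = 62.5%, outside 46.7–55.1% ✗ — fails.
F3 (22 nt, A=11 T=3 G=5 C=3): Tm = 64.9 + 41·(8 − 16.4)/22 = 49.2°C ✓; GC 8/22 = 36.4%, outside 46.7–55.1% ✗ — fails.

None of the candidates satisfy all criteria.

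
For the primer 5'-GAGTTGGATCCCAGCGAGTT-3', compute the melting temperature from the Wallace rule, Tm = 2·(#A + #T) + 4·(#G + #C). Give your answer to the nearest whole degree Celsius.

Base counts: A=4, T=5, G=7, C=4 (length 20).
Tm = 2·(4+5) + 4·(7+4) = 2·9 + 4·11 = 18 + 44 = 62°C.

62°C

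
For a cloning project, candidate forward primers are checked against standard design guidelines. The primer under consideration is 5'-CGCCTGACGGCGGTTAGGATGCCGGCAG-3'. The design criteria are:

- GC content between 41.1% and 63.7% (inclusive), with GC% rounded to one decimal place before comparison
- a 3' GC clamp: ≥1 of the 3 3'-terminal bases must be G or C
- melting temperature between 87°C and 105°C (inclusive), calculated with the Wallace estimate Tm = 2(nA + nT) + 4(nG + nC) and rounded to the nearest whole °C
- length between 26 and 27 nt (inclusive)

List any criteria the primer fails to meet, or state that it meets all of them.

Base counts: A=4, T=4, G=12, C=8 (length 28).
GC content: GC 20/28 = 71.4%, outside 41.1–63.7% ✗
GC clamp: 3' end CAG has 2 G/C ✓
Tm: Tm = 2·8 + 4·20 = 96°C ✓
length: length 28, outside 26–27 ✗

Fails: GC content, length.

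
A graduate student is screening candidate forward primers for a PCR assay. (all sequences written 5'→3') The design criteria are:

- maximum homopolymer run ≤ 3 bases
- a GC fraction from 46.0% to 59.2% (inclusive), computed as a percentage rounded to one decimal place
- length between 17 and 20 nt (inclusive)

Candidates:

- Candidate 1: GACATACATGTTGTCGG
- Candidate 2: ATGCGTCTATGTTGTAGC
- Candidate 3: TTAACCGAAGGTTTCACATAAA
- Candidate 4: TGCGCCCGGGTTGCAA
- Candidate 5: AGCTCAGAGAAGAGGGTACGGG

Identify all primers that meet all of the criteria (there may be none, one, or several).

Candidate 1 only.

Candidate 1 (17 nt, A=4 T=5 G=5 C=3): longest run = 2 ✓; GC 8/17 = 47.1% ✓; length 17 ✓ — passes.
Candidate 2 (18 nt, A=3 T=7 G=5 C=3): longest run = 2 ✓; GC 8/18 = 44.4%, outside 46.0–59.2% ✗; length 18 ✓ — fails.
Candidate 3 (22 nt, A=9 T=6 G=3 C=4): longest run = 3 ✓; GC 7/22 = 31.8%, outside 46.0–59.2% ✗; length 22, outside 17–20 ✗ — fails.
Candidate 4 (16 nt, A=2 T=3 G=6 C=5): longest run = 3 ✓; GC 11/16 = 68.8%, outside 46.0–59.2% ✗; length 16, outside 17–20 ✗ — fails.
Candidate 5 (22 nt, A=7 T=2 G=10 C=3): longest run = 3 ✓; GC 13/22 = 59.1% ✓; length 22, outside 17–20 ✗ — fails.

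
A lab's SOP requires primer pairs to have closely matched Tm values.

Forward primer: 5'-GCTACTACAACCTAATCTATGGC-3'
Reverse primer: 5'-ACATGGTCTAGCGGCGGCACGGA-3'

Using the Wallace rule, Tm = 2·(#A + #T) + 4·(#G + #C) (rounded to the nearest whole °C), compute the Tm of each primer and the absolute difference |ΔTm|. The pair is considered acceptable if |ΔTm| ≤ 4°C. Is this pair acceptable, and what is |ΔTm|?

Forward: A=7 T=6 G=3 C=7 → Tm = 2·13 + 4·10 = 66°C.
Reverse: A=5 T=3 G=9 C=6 → Tm = 2·8 + 4·15 = 76°C.
|ΔTm| = |66 − 76| = 10°C, > 4°C.

|ΔTm| = 10°C; the pair is not acceptable.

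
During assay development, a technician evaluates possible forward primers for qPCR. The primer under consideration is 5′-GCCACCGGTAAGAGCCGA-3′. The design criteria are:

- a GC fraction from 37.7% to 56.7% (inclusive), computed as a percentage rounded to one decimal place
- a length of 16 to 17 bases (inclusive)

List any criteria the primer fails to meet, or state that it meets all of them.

Fails: GC content, length.

Base counts: A=5, T=1, G=6, C=6 (length 18).
GC content: GC 12/18 = 66.7%, outside 37.7–56.7% ✗
length: length 18, outside 16–17 ✗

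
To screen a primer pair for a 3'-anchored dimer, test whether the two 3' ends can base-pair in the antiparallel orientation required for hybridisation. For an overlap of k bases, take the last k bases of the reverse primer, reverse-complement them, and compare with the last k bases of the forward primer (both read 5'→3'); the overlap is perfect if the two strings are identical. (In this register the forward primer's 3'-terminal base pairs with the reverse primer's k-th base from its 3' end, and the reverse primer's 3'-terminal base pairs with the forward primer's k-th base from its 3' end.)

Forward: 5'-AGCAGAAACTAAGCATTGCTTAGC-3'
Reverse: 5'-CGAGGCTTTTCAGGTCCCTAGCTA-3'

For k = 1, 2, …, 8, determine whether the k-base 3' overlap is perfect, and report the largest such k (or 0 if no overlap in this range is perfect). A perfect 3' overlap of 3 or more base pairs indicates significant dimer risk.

Longest perfect overlap: 4 complementary base pairs; significant dimer risk (threshold 3).

Last 8 bases (5'→3') — forward …TGCTTAGC, reverse …CCTAGCTA.
Reverse complement of the reverse primer's last 8 bases: TAGCTAGG; its first k bases are the reverse complement of the reverse primer's last k bases, so a perfect k-base overlap needs the forward primer's last k bases to equal them.
Comparing (forward last k vs required): k=1: C vs T ✗; k=2: GC vs TA ✗; k=3: AGC vs TAG ✗; k=4: TAGC vs TAGC ✓; k=5: TTAGC vs TAGCT ✗; k=6: CTTAGC vs TAGCTA ✗; k=7: GCTTAGC vs TAGCTAG ✗; k=8: TGCTTAGC vs TAGCTAGG ✗.
Only k = 4 is perfect, so the longest perfect 3' overlap is 4.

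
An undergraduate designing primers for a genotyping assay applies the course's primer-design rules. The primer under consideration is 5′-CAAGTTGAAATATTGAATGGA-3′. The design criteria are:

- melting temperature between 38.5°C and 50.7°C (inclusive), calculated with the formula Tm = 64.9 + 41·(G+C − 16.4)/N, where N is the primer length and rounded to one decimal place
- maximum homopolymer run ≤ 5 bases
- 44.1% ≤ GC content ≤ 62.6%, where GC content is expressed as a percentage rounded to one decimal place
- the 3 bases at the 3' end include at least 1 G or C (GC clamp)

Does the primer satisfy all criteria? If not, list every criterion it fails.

Base counts: A=9, T=6, G=5, C=1 (length 21).
Tm: Tm = 64.9 + 41·(6 − 16.4)/21 = 44.6°C ✓
homopolymer run: longest run = 3 ✓
GC content: GC 6/21 = 28.6%, outside 44.1–62.6% ✗
GC clamp: 3' end GGA has 2 G/C ✓

Fails: GC content.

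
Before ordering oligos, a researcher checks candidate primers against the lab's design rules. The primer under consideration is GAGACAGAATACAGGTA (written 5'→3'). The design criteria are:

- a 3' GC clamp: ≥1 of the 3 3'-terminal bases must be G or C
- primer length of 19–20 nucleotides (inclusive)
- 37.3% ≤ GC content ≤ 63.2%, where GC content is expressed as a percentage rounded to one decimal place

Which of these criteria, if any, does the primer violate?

Fails: length.

Base counts: A=8, T=2, G=5, C=2 (length 17).
GC clamp: 3' end GTA has 1 G/C ✓
length: length 17, outside 19–20 ✗
GC content: GC 7/17 = 41.2% ✓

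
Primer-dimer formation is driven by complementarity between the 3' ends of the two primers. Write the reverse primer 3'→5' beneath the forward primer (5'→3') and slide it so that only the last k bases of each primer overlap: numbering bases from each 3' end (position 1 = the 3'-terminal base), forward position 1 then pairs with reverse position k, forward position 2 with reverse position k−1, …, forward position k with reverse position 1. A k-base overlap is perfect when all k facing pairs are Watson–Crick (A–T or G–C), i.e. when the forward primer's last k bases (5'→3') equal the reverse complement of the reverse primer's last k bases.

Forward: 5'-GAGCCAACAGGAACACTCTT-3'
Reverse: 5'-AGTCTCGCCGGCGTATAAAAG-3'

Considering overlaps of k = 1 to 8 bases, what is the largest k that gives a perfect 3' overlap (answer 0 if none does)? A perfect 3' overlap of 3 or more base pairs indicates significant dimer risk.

Longest perfect overlap: 3 complementary base pairs; significant dimer risk (threshold 3).

Last 8 bases (5'→3') — forward …ACACTCTT, reverse …TATAAAAG.
Reverse complement of the reverse primer's last 8 bases: CTTTTATA; its first k bases are the reverse complement of the reverse primer's last k bases, so a perfect k-base overlap needs the forward primer's last k bases to equal them.
Comparing (forward last k vs required): k=1: T vs C ✗; k=2: TT vs CT ✗; k=3: CTT vs CTT ✓; k=4: TCTT vs CTTT ✗; k=5: CTCTT vs CTTTT ✗; k=6: ACTCTT vs CTTTTA ✗; k=7: CACTCTT vs CTTTTAT ✗; k=8: ACACTCTT vs CTTTTATA ✗.
Only k = 3 is perfect, so the longest perfect 3' overlap is 3.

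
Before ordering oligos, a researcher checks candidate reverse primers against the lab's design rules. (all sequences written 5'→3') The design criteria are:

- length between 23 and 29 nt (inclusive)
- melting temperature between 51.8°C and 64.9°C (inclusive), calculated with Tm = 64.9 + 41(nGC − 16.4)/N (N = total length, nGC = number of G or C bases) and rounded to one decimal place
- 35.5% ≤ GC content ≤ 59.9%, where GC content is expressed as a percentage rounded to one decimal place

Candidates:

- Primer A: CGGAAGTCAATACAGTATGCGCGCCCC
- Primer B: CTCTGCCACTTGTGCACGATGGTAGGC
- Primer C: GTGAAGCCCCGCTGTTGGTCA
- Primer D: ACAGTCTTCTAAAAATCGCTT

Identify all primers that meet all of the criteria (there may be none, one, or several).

Primer A and Primer B.

Primer A (27 nt, A=7 T=4 G=7 C=9): length 27 ✓; Tm = 64.9 + 41·(16 − 16.4)/27 = 64.3°C ✓; GC 16/27 = 59.3% ✓ — passes.
Primer B (27 nt, A=4 T=7 G=8 C=8): length 27 ✓; Tm = 64.9 + 41·(16 − 16.4)/27 = 64.3°C ✓; GC 16/27 = 59.3% ✓ — passes.
Primer C (21 nt, A=3 T=5 G=7 C=6): length 21, outside 23–29 ✗; Tm = 64.9 + 41·(13 − 16.4)/21 = 58.3°C ✓; GC 13/21 = 61.9%, outside 35.5–59.9% ✗ — fails.
Primer D (21 nt, A=7 T=7 G=2 C=5): length 21, outside 23–29 ✗; Tm = 64.9 + 41·(7 − 16.4)/21 = 46.5°C, outside 51.8–64.9°C ✗; GC 7/21 = 33.3%, outside 35.5–59.9% ✗ — fails.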